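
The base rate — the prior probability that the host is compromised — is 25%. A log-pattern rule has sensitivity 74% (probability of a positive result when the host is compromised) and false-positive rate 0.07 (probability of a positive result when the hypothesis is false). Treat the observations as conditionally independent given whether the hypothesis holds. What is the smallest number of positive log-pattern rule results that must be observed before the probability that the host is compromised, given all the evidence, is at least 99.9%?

Prior odds: 0.25 ÷ 0.75 = 1/3.
Likelihood ratio of a positive result = 0.74/0.07 = 74/7.
Target odds: 0.999 ÷ 0.001 = 999.
Need (1/3) × (74/7)ⁿ ≥ 999, i.e. (74/7)ⁿ ≥ 2997.
(74/7)³ = 405224/343 falls short of 2997 but (74/7)⁴ = 29986576/2401 reaches it, so n = 4.

4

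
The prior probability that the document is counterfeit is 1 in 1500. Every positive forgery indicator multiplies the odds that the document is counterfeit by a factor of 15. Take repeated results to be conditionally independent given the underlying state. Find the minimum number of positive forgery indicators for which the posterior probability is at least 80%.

4

Prior odds = (1/1500)/(1499/1500) = 1/1499.
Likelihood ratio per positive forgery indicator = 15.
Target posterior odds = 0.8/0.2 = 4.
Require 15ⁿ ≥ 4 ÷ (1/1499) = 5996.
15³ = 3375 falls short of 5996 but 15⁴ = 50625 reaches it, so n = 4.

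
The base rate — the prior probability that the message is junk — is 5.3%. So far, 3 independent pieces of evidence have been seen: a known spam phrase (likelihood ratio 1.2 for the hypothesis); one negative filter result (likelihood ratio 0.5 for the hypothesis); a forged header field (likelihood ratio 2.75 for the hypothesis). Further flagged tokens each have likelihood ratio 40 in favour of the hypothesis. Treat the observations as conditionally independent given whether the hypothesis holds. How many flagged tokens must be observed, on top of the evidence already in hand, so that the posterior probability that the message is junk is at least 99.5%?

3

Prior odds = 0.053/0.947 = 53/947.
Combined Bayes factor of the evidence already in hand = 1.2 × 0.5 × 2.75 = 1.65.
Odds after that evidence = (53/947) × 1.65 = 1749/18940.
Target odds = 0.995/0.005 = 199.
Need 40ⁿ ≥ 199 ÷ (1749/18940) = 3769060/1749.
40² = 1600 falls short of 3769060/1749 but 40³ = 64000 reaches it, so n = 3.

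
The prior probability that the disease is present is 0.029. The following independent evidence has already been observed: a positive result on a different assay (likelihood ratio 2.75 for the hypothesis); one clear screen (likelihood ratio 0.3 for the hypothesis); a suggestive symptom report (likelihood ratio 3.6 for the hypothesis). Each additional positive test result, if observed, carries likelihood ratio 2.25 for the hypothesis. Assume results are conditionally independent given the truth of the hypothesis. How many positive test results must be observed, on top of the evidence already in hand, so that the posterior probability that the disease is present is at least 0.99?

Prior odds = 0.029/0.971 = 29/971.
Combined Bayes factor of the evidence already in hand = 2.75 × 0.3 × 3.6 = 2.97.
Odds after that evidence = (29/971) × 2.97 = 8613/97100.
Target odds = 0.99/0.01 = 99.
Need 2.25ⁿ ≥ 99 ÷ (8613/97100) = 97100/87.
2.25⁸ = 43046721/65536 falls short of 97100/87 but 2.25⁹ = 387420489/262144 reaches it, so n = 9.

9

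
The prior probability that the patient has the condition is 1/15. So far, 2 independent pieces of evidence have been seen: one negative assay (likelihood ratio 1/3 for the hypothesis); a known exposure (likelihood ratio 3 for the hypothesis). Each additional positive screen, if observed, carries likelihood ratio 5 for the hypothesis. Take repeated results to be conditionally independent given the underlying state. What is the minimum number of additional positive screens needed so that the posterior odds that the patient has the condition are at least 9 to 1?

4

Prior odds = (1/15)/(14/15) = 1/14.
Combined Bayes factor of the evidence already in hand = (1/3) × 3 = 1.
Odds after that evidence = (1/14) × 1 = 1/14.
Target odds = 9.
Need 5ⁿ ≥ 9 ÷ (1/14) = 126.
5³ = 125 falls short of 126 but 5⁴ = 625 reaches it, so n = 4.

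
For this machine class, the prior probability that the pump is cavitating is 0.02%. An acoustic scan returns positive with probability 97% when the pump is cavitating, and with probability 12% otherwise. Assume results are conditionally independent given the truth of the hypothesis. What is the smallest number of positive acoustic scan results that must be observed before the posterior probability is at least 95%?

Prior odds = 0.0002/0.9998 = 1/4999.
Likelihood ratio of a positive result = 0.97/0.12 = 97/12.
Target posterior odds = 0.95/0.05 = 19.
Need (1/4999) × (97/12)ⁿ ≥ 19, i.e. (97/12)ⁿ ≥ 94981.
(97/12)⁵ ≈34510.6 falls short of 94981 but (97/12)⁶ ≈278961 reaches it, so n = 6.

6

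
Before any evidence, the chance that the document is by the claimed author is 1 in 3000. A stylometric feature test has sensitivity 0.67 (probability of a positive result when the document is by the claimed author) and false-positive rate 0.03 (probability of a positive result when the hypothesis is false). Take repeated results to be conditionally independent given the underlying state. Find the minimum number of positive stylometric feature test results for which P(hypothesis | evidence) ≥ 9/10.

4

Prior odds = (1/3000)/(2999/3000) = 1/2999.
Likelihood ratio of a positive result = 0.67/0.03 = 67/3.
Target odds: 0.9 ÷ 0.1 = 9.
Require (67/3)ⁿ ≥ 9 ÷ (1/2999) = 26991.
(67/3)³ = 300763/27 falls short of 26991 but (67/3)⁴ = 20151121/81 reaches it, so n = 4.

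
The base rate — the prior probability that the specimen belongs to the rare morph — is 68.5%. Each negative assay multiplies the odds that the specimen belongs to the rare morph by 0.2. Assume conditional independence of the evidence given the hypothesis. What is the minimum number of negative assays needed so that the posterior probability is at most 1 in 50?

Prior odds: 0.685 ÷ 0.315 = 137/63.
Likelihood ratio per negative assay = 0.2.
Target posterior odds = 0.02/0.98 = 1/49.
Need (137/63) × 0.2ⁿ ≤ 1/49, i.e. 0.2ⁿ ≤ 9/959.
0.2² = 0.04 is still above 9/959 but 0.2³ = 0.008 is at or below it, so n = 3.

3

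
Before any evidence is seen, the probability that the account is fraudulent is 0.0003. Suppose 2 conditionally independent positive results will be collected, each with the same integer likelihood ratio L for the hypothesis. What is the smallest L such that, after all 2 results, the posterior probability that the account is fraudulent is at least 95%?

Prior odds = 0.0003/0.9997 = 3/9997.
Target odds = 0.95/0.05 = 19.
Need L² ≥ 19 ÷ (3/9997) = 189943/3.
251² = 63001 < 189943/3 ≤ 63504 = 252², so L = 252.

252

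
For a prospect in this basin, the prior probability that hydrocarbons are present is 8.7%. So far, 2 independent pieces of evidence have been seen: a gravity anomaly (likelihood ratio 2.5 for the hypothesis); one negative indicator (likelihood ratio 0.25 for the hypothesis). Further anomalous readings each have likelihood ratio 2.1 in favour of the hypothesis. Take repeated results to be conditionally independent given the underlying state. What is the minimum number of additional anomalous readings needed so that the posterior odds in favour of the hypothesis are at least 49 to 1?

10

Prior odds = 0.087/0.913 = 87/913.
Combined Bayes factor of the evidence already in hand = 2.5 × 0.25 = 0.625.
Odds after that evidence = (87/913) × 0.625 = 435/7304.
Target odds = 49.
Need 2.1ⁿ ≥ 49 ÷ (435/7304) = 357896/435.
2.1⁹ ≈794.28 falls short of 357896/435 but 2.1¹⁰ ≈1667.99 reaches it, so n = 10.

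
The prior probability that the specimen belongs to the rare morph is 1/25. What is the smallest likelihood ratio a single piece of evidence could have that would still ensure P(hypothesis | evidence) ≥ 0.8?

96

Prior odds = 0.04/0.96 = 1/24.
Target odds = 0.8/0.2 = 4.
Required Bayes factor = 4 ÷ (1/24) = 96.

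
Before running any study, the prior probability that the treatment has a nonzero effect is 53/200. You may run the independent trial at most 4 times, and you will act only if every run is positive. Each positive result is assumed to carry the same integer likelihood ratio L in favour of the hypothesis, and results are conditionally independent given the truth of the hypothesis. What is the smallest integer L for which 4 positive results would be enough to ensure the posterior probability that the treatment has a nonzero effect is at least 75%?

2

Prior odds = 0.265/0.735 = 53/147.
Target odds = 0.75/0.25 = 3.
Need L⁴ ≥ 3 ÷ (53/147) = 441/53.
1⁴ = 1 < 441/53 ≤ 16 = 2⁴, so L = 2.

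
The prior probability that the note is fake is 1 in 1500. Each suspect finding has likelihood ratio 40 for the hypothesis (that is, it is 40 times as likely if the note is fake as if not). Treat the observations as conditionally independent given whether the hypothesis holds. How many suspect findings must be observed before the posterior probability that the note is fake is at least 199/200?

4

Prior odds: (1/1500) ÷ (1499/1500) = 1/1499.
Likelihood ratio per suspect finding = 40.
Target odds: 0.995 ÷ 0.005 = 199.
Require 40ⁿ ≥ 199 ÷ (1/1499) = 298301.
40³ = 64000 falls short of 298301 but 40⁴ = 2560000 reaches it, so n = 4.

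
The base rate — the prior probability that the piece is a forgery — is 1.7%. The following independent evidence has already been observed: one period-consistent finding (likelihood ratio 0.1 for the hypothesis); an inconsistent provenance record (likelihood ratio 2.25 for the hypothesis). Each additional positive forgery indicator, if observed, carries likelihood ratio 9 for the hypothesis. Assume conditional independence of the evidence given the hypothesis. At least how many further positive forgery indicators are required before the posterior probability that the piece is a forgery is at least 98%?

Prior odds = 0.017/0.983 = 17/983.
Combined Bayes factor of the evidence already in hand = 0.1 × 2.25 = 0.225.
Odds after that evidence = (17/983) × 0.225 = 153/39320.
Target odds = 0.98/0.02 = 49.
Need 9ⁿ ≥ 49 ÷ (153/39320) = 1926680/153.
9⁴ = 6561 falls short of 1926680/153 but 9⁵ = 59049 reaches it, so n = 5.

5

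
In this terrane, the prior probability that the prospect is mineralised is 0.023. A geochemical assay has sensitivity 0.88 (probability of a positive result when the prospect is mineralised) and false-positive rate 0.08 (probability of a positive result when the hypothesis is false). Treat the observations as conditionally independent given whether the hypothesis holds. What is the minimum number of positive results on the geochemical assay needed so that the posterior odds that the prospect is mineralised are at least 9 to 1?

3

Prior odds = 0.023/0.977 = 23/977.
Likelihood ratio of a positive result = 0.88/0.08 = 11.
Target odds = 9.
Require 11ⁿ ≥ 9 ÷ (23/977) = 8793/23.
11² = 121 falls short of 8793/23 but 11³ = 1331 reaches it, so n = 3.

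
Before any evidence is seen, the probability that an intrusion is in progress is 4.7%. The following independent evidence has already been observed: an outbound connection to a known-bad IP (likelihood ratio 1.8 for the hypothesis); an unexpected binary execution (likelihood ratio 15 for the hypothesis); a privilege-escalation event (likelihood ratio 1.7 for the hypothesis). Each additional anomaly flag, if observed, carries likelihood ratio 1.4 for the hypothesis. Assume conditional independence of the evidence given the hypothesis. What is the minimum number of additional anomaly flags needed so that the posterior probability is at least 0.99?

Prior odds = 0.047/0.953 = 47/953.
Combined Bayes factor of the evidence already in hand = 1.8 × 15 × 1.7 = 45.9.
Odds after that evidence = (47/953) × 45.9 = 21573/9530.
Target odds = 0.99/0.01 = 99.
Need 1.4ⁿ ≥ 99 ÷ (21573/9530) = 104830/2397.
1.4¹¹ ≈40.4957 falls short of 104830/2397 but 1.4¹² ≈56.6939 reaches it, so n = 12.

12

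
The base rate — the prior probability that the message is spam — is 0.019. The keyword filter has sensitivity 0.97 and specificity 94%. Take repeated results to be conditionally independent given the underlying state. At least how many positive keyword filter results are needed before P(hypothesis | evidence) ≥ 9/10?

3

Prior odds = 0.019/0.981 = 19/981.
False-positive rate = 1 − 0.94 = 0.06; likelihood ratio of a positive = 0.97/0.06 = 97/6.
Target posterior odds = 0.9/0.1 = 9.
Require (97/6)ⁿ ≥ 9 ÷ (19/981) = 8829/19.
(97/6)² = 9409/36 falls short of 8829/19 but (97/6)³ = 912673/216 reaches it, so n = 3.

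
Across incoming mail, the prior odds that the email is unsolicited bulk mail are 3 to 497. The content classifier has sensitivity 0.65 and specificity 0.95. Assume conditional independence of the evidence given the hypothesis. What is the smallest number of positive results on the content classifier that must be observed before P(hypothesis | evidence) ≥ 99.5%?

5

Prior odds = 3/497.
False-positive rate = 1 − 0.95 = 0.05; likelihood ratio of a positive = 0.65/0.05 = 13.
Target posterior odds = 0.995/0.005 = 199.
Require 13ⁿ ≥ 199 ÷ (3/497) = 98903/3.
13⁴ = 28561 falls short of 98903/3 but 13⁵ = 371293 reaches it, so n = 5.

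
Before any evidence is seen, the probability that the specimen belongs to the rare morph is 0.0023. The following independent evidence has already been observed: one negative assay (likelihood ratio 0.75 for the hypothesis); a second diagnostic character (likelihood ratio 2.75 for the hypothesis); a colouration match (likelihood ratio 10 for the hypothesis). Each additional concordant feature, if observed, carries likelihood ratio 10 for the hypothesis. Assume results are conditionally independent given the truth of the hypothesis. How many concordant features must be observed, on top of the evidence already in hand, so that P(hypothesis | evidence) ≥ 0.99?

4

Prior odds = 0.0023/0.9977 = 23/9977.
Combined Bayes factor of the evidence already in hand = 0.75 × 2.75 × 10 = 20.625.
Odds after that evidence = (23/9977) × 20.625 = 345/7256.
Target odds = 0.99/0.01 = 99.
Need 10ⁿ ≥ 99 ÷ (345/7256) = 239448/115.
10³ = 1000 falls short of 239448/115 but 10⁴ = 10000 reaches it, so n = 4.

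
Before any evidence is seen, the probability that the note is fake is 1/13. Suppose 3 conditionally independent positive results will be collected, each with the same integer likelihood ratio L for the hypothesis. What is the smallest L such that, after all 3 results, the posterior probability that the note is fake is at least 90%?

Prior odds = (1/13)/(12/13) = 1/12.
Target odds = 0.9/0.1 = 9.
Need L³ ≥ 9 ÷ (1/12) = 108.
4³ = 64 < 108 ≤ 125 = 5³, so L = 5.

5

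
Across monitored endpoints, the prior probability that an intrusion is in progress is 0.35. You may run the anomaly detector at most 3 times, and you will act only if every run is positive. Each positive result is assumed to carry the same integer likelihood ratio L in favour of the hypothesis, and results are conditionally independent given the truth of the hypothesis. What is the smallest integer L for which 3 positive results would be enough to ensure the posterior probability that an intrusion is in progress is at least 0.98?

Prior odds = 0.35/0.65 = 7/13.
Target odds = 0.98/0.02 = 49.
Need L³ ≥ 49 ÷ (7/13) = 91.
4³ = 64 < 91 ≤ 125 = 5³, so L = 5.

5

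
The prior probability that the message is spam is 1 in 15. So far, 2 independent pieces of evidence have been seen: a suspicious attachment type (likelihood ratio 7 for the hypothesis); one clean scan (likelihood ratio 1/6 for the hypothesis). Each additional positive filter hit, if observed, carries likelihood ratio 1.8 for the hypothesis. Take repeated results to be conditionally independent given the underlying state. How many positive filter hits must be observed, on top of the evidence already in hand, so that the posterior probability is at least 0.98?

Prior odds = (1/15)/(14/15) = 1/14.
Combined Bayes factor of the evidence already in hand = 7 × (1/6) = 7/6.
Odds after that evidence = (1/14) × 7/6 = 1/12.
Target odds = 0.98/0.02 = 49.
Need 1.8ⁿ ≥ 49 ÷ (1/12) = 588.
1.8¹⁰ ≈357.047 falls short of 588 but 1.8¹¹ ≈642.684 reaches it, so n = 11.

11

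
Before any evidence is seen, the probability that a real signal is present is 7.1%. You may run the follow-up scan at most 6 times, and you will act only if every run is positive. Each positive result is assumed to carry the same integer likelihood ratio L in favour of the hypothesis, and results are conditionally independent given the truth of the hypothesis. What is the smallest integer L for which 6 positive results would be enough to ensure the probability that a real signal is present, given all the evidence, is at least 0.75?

2

Prior odds = 0.071/0.929 = 71/929.
Target odds = 0.75/0.25 = 3.
Need L⁶ ≥ 3 ÷ (71/929) = 2787/71.
1⁶ = 1 < 2787/71 ≤ 64 = 2⁶, so L = 2.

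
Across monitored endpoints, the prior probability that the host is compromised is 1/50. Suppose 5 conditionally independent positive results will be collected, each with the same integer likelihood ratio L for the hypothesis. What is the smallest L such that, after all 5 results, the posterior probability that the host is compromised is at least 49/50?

Prior odds = 0.02/0.98 = 1/49.
Target odds = 0.98/0.02 = 49.
Need L⁵ ≥ 49 ÷ (1/49) = 2401.
4⁵ = 1024 < 2401 ≤ 3125 = 5⁵, so L = 5.

5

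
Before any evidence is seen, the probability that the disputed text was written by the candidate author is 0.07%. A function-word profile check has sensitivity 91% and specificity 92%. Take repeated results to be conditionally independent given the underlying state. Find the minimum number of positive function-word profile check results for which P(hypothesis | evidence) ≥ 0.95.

Prior odds = 0.0007/0.9993 = 7/9993.
False-positive rate = 1 − 0.92 = 0.08; likelihood ratio of a positive = 0.91/0.08 = 11.375.
Target odds: 0.95 ÷ 0.05 = 19.
Require 11.375ⁿ ≥ 19 ÷ (7/9993) = 189867/7.
11.375⁴ = 68574961/4096 falls short of 189867/7 but 11.375⁵ ≈190439 reaches it, so n = 5.

5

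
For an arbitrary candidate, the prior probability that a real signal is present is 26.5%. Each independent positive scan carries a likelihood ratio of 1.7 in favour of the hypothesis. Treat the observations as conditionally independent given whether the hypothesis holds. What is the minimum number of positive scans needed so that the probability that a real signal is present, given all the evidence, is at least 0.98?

Prior odds: 0.265 ÷ 0.735 = 53/147.
Likelihood ratio per positive scan = 1.7.
Target odds: 0.98 ÷ 0.02 = 49.
Require 1.7ⁿ ≥ 49 ÷ (53/147) = 7203/53.
1.7⁹ ≈118.588 falls short of 7203/53 but 1.7¹⁰ ≈201.599 reaches it, so n = 10.

10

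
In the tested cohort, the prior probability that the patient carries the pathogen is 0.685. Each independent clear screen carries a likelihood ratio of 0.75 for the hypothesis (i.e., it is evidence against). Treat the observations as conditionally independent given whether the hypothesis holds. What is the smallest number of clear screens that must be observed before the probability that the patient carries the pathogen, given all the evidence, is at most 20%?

8

Prior odds: 0.685 ÷ 0.315 = 137/63.
Likelihood ratio per clear screen = 0.75.
Target odds: 0.2 ÷ 0.8 = 0.25.
Need (137/63) × 0.75ⁿ ≤ 0.25, i.e. 0.75ⁿ ≤ 63/548.
0.75⁷ = 2187/16384 is still above 63/548 but 0.75⁸ = 6561/65536 is at or below it, so n = 8.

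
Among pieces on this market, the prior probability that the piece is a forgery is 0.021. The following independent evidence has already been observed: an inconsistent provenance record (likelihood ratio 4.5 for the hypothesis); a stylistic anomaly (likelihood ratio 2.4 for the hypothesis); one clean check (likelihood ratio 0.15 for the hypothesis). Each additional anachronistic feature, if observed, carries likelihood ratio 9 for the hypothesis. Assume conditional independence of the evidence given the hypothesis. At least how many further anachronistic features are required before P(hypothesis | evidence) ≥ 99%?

4

Prior odds = 0.021/0.979 = 21/979.
Combined Bayes factor of the evidence already in hand = 4.5 × 2.4 × 0.15 = 1.62.
Odds after that evidence = (21/979) × 1.62 = 1701/48950.
Target odds = 0.99/0.01 = 99.
Need 9ⁿ ≥ 99 ÷ (1701/48950) = 538450/189.
9³ = 729 falls short of 538450/189 but 9⁴ = 6561 reaches it, so n = 4.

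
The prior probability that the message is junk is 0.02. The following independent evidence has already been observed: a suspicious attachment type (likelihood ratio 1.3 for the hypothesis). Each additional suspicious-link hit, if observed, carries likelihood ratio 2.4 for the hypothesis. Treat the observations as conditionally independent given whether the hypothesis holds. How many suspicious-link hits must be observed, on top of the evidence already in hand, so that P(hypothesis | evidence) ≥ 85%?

7

Prior odds = 0.02/0.98 = 1/49.
Bayes factor of the evidence already in hand = 1.3.
Odds after that evidence = (1/49) × 1.3 = 13/490.
Target odds = 0.85/0.15 = 17/3.
Need 2.4ⁿ ≥ 17/3 ÷ (13/490) = 8330/39.
2.4⁶ = 2985984/15625 falls short of 8330/39 but 2.4⁷ = 35831808/78125 reaches it, so n = 7.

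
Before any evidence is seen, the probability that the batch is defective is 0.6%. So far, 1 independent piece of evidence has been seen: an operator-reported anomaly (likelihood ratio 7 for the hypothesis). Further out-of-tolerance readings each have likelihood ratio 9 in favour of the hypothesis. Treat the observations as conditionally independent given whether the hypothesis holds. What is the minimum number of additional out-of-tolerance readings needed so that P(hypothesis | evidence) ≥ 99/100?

4

Prior odds = 0.006/0.994 = 3/497.
Bayes factor of the evidence already in hand = 7.
Odds after that evidence = (3/497) × 7 = 3/71.
Target odds = 0.99/0.01 = 99.
Need 9ⁿ ≥ 99 ÷ (3/71) = 2343.
9³ = 729 falls short of 2343 but 9⁴ = 6561 reaches it, so n = 4.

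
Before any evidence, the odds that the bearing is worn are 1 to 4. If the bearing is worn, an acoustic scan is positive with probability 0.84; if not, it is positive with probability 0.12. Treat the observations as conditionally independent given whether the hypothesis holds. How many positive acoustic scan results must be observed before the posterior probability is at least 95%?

Prior odds = 0.25.
Likelihood ratio of a positive = 0.84/0.12 = 7.
Target odds: 0.95 ÷ 0.05 = 19.
Need 0.25 × 7ⁿ ≥ 19, i.e. 7ⁿ ≥ 76.
7² = 49 falls short of 76 but 7³ = 343 reaches it, so n = 3.

3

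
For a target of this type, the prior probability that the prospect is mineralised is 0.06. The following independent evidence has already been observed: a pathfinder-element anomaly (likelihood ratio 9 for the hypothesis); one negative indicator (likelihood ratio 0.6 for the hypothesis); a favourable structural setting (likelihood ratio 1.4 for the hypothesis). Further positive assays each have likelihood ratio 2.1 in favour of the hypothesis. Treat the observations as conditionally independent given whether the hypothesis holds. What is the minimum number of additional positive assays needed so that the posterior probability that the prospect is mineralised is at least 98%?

Prior odds = 0.06/0.94 = 3/47.
Combined Bayes factor of the evidence already in hand = 9 × 0.6 × 1.4 = 7.56.
Odds after that evidence = (3/47) × 7.56 = 567/1175.
Target odds = 0.98/0.02 = 49.
Need 2.1ⁿ ≥ 49 ÷ (567/1175) = 8225/81.
2.1⁶ = 85766121/1000000 falls short of 8225/81 but 2.1⁷ ≈180.109 reaches it, so n = 7.

7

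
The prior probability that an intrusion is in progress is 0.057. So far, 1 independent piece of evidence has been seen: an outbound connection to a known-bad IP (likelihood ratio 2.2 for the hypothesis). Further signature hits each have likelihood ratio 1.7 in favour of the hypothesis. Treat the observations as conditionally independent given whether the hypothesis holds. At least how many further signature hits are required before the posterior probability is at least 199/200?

Prior odds = 0.057/0.943 = 57/943.
Bayes factor of the evidence already in hand = 2.2.
Odds after that evidence = (57/943) × 2.2 = 627/4715.
Target odds = 0.995/0.005 = 199.
Need 1.7ⁿ ≥ 199 ÷ (627/4715) = 938285/627.
1.7¹³ ≈990.458 falls short of 938285/627 but 1.7¹⁴ ≈1683.78 reaches it, so n = 14.

14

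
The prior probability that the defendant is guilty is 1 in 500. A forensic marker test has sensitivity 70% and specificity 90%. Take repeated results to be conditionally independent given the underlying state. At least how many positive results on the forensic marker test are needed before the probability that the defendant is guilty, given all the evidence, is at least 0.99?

Prior odds: 0.002 ÷ 0.998 = 1/499.
False-positive rate = 1 − 0.9 = 0.1; likelihood ratio of a positive = 0.7/0.1 = 7.
Target odds: 0.99 ÷ 0.01 = 99.
Need (1/499) × 7ⁿ ≥ 99, i.e. 7ⁿ ≥ 49401.
7⁵ = 16807 falls short of 49401 but 7⁶ = 117649 reaches it, so n = 6.

6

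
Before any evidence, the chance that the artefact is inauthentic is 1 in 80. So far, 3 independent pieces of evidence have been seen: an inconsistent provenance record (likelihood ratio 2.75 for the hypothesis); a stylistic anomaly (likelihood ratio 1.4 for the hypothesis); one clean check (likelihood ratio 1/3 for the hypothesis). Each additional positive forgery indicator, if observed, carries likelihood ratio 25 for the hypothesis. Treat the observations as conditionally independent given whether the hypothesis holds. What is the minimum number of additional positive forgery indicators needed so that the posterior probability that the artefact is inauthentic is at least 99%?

3

Prior odds = 0.0125/0.9875 = 1/79.
Combined Bayes factor of the evidence already in hand = 2.75 × 1.4 × (1/3) = 77/60.
Odds after that evidence = (1/79) × 77/60 = 77/4740.
Target odds = 0.99/0.01 = 99.
Need 25ⁿ ≥ 99 ÷ (77/4740) = 42660/7.
25² = 625 falls short of 42660/7 but 25³ = 15625 reaches it, so n = 3.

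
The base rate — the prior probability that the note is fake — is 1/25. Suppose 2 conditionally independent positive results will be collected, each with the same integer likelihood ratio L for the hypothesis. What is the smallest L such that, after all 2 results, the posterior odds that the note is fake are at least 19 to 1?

Prior odds = 0.04/0.96 = 1/24.
Target odds = 19.
Need L² ≥ 19 ÷ (1/24) = 456.
21² = 441 < 456 ≤ 484 = 22², so L = 22.

22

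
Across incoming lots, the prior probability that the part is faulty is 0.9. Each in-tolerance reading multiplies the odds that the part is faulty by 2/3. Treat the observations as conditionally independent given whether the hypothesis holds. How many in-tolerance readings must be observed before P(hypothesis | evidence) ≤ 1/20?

Prior odds = 0.9/0.1 = 9.
Likelihood ratio per in-tolerance reading = 2/3.
Target odds: 0.05 ÷ 0.95 = 1/19.
Require (2/3)ⁿ ≤ 1/19 ÷ 9 = 1/171.
(2/3)¹² = 4096/531441 is still above 1/171 but (2/3)¹³ = 8192/1594323 is at or below it, so n = 13.

13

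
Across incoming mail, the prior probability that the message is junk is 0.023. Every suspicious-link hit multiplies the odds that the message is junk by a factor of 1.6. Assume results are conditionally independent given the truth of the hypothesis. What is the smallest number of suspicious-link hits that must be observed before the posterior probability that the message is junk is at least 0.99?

Prior odds: 0.023 ÷ 0.977 = 23/977.
Likelihood ratio per suspicious-link hit = 1.6.
Target odds: 0.99 ÷ 0.01 = 99.
Need (23/977) × 1.6ⁿ ≥ 99, i.e. 1.6ⁿ ≥ 96723/23.
1.6¹⁷ ≈2951.48 falls short of 96723/23 but 1.6¹⁸ ≈4722.37 reaches it, so n = 18.

18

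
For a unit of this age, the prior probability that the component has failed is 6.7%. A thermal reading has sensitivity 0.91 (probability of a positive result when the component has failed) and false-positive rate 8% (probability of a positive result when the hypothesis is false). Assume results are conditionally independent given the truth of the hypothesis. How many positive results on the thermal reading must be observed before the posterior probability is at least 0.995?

4

Prior odds: 0.067 ÷ 0.933 = 67/933.
Likelihood ratio of a positive result = 0.91/0.08 = 11.375.
Target odds: 0.995 ÷ 0.005 = 199.
Require 11.375ⁿ ≥ 199 ÷ (67/933) = 185667/67.
11.375³ = 753571/512 falls short of 185667/67 but 11.375⁴ = 68574961/4096 reaches it, so n = 4.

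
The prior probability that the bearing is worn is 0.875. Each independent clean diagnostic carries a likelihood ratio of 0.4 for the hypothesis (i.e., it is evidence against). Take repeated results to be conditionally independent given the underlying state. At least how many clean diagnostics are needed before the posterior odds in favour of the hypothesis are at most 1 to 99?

Prior odds: 0.875 ÷ 0.125 = 7.
Likelihood ratio per clean diagnostic = 0.4.
Target odds = 1/99.
Need 7 × 0.4ⁿ ≤ 1/99, i.e. 0.4ⁿ ≤ 1/693.
0.4⁷ = 128/78125 is still above 1/693 but 0.4⁸ = 256/390625 is at or below it, so n = 8.

8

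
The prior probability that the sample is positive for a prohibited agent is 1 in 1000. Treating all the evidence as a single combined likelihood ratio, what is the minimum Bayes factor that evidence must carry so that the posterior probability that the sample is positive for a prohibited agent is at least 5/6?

4995

Prior odds = 0.001/0.999 = 1/999.
Target odds = (5/6)/(1/6) = 5.
Required Bayes factor = 5 ÷ (1/999) = 4995.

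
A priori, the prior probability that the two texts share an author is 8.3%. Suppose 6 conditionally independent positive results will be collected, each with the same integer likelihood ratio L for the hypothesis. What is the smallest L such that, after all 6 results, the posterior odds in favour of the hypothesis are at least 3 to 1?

2

Prior odds = 0.083/0.917 = 83/917.
Target odds = 3.
Need L⁶ ≥ 3 ÷ (83/917) = 2751/83.
1⁶ = 1 < 2751/83 ≤ 64 = 2⁶, so L = 2.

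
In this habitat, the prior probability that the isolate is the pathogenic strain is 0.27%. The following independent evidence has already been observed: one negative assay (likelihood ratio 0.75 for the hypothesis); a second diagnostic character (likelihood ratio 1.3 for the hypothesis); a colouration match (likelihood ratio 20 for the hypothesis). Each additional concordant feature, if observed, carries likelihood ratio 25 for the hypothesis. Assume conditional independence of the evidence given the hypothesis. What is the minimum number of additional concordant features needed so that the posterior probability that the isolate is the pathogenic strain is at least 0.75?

2

Prior odds = 0.0027/0.9973 = 27/9973.
Combined Bayes factor of the evidence already in hand = 0.75 × 1.3 × 20 = 19.5.
Odds after that evidence = (27/9973) × 19.5 = 1053/19946.
Target odds = 0.75/0.25 = 3.
Need 25ⁿ ≥ 3 ÷ (1053/19946) = 19946/351.
25¹ = 25 falls short of 19946/351 but 25² = 625 reaches it, so n = 2.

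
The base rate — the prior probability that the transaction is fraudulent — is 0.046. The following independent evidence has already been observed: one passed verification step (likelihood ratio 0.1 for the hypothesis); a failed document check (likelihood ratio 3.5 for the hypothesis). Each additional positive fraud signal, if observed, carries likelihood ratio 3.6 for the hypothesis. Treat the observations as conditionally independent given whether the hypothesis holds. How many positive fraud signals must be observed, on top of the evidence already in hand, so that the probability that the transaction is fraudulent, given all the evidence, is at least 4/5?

Prior odds = 0.046/0.954 = 23/477.
Combined Bayes factor of the evidence already in hand = 0.1 × 3.5 = 0.35.
Odds after that evidence = (23/477) × 0.35 = 161/9540.
Target odds = 0.8/0.2 = 4.
Need 3.6ⁿ ≥ 4 ÷ (161/9540) = 38160/161.
3.6⁴ = 167.9616 falls short of 38160/161 but 3.6⁵ = 604.66176 reaches it, so n = 5.

5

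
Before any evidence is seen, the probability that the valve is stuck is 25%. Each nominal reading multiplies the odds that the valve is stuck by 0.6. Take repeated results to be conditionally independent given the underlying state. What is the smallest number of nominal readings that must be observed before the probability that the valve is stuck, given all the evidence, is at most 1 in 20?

4

Prior odds: 0.25 ÷ 0.75 = 1/3.
Likelihood ratio per nominal reading = 0.6.
Target posterior odds = 0.05/0.95 = 1/19.
Require 0.6ⁿ ≤ 1/19 ÷ (1/3) = 3/19.
0.6³ = 0.216 is still above 3/19 but 0.6⁴ = 0.1296 is at or below it, so n = 4.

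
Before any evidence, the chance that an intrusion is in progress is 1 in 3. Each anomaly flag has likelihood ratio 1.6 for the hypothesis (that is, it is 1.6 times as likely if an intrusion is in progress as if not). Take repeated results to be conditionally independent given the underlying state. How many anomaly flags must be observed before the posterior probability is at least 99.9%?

Prior odds = (1/3)/(2/3) = 0.5.
Likelihood ratio per anomaly flag = 1.6.
Target odds: 0.999 ÷ 0.001 = 999.
Need 0.5 × 1.6ⁿ ≥ 999, i.e. 1.6ⁿ ≥ 1998.
1.6¹⁶ ≈1844.67 falls short of 1998 but 1.6¹⁷ ≈2951.48 reaches it, so n = 17.

17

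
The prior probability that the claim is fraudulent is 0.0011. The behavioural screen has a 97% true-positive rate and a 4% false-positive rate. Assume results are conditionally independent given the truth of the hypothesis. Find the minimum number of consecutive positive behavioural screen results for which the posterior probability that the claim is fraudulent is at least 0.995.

4

Prior odds: 0.0011 ÷ 0.9989 = 11/9989.
Likelihood ratio of a positive result = 0.97/0.04 = 24.25.
Target posterior odds = 0.995/0.005 = 199.
Need (11/9989) × 24.25ⁿ ≥ 199, i.e. 24.25ⁿ ≥ 1987811/11.
24.25³ = 912673/64 falls short of 1987811/11 but 24.25⁴ = 88529281/256 reaches it, so n = 4.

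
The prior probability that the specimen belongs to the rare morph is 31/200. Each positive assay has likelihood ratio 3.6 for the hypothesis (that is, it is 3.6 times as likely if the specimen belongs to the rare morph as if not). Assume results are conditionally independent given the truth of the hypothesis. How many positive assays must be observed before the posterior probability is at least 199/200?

Prior odds: 0.155 ÷ 0.845 = 31/169.
Likelihood ratio per positive assay = 3.6.
Target odds: 0.995 ÷ 0.005 = 199.
Need (31/169) × 3.6ⁿ ≥ 199, i.e. 3.6ⁿ ≥ 33631/31.
3.6⁵ = 604.66176 falls short of 33631/31 but 3.6⁶ = 34012224/15625 reaches it, so n = 6.

6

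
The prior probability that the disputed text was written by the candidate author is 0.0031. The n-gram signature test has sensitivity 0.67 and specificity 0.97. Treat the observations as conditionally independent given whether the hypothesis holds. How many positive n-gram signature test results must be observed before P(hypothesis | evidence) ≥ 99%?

Prior odds = 0.0031/0.9969 = 31/9969.
False-positive rate = 1 − 0.97 = 0.03; likelihood ratio of a positive = 0.67/0.03 = 67/3.
Target odds: 0.99 ÷ 0.01 = 99.
Need (31/9969) × (67/3)ⁿ ≥ 99, i.e. (67/3)ⁿ ≥ 986931/31.
(67/3)³ = 300763/27 falls short of 986931/31 but (67/3)⁴ = 20151121/81 reaches it, so n = 4.

4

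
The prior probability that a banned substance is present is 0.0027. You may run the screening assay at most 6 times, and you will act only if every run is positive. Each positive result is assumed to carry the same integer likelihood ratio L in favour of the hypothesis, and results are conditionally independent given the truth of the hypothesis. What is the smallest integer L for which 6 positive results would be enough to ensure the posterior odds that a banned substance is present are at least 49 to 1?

Prior odds = 0.0027/0.9973 = 27/9973.
Target odds = 49.
Need L⁶ ≥ 49 ÷ (27/9973) = 488677/27.
5⁶ = 15625 < 488677/27 ≤ 46656 = 6⁶, so L = 6.

6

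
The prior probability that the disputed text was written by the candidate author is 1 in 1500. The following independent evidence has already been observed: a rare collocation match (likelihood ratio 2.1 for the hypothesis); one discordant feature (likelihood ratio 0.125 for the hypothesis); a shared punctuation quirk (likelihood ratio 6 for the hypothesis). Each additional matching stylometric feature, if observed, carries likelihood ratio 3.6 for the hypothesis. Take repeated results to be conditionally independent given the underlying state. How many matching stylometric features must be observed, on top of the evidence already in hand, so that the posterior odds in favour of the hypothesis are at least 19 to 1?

8

Prior odds = (1/1500)/(1499/1500) = 1/1499.
Combined Bayes factor of the evidence already in hand = 2.1 × 0.125 × 6 = 1.575.
Odds after that evidence = (1/1499) × 1.575 = 63/59960.
Target odds = 19.
Need 3.6ⁿ ≥ 19 ÷ (63/59960) = 1139240/63.
3.6⁷ = 612220032/78125 falls short of 1139240/63 but 3.6⁸ ≈28211.1 reaches it, so n = 8.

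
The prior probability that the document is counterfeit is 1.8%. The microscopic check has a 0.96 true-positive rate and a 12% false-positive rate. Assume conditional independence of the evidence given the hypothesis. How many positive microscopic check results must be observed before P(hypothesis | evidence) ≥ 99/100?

Prior odds: 0.018 ÷ 0.982 = 9/491.
Likelihood ratio of a positive result = 0.96/0.12 = 8.
Target odds: 0.99 ÷ 0.01 = 99.
Need (9/491) × 8ⁿ ≥ 99, i.e. 8ⁿ ≥ 5401.
8⁴ = 4096 falls short of 5401 but 8⁵ = 32768 reaches it, so n = 5.

5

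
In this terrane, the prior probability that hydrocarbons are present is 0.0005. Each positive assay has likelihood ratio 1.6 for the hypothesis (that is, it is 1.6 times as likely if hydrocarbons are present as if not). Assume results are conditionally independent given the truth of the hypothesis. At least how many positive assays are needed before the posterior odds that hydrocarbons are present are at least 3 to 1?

Prior odds = 0.0005/0.9995 = 1/1999.
Likelihood ratio per positive assay = 1.6.
Target odds = 3.
Need (1/1999) × 1.6ⁿ ≥ 3, i.e. 1.6ⁿ ≥ 5997.
1.6¹⁸ ≈4722.37 falls short of 5997 but 1.6¹⁹ ≈7555.79 reaches it, so n = 19.

19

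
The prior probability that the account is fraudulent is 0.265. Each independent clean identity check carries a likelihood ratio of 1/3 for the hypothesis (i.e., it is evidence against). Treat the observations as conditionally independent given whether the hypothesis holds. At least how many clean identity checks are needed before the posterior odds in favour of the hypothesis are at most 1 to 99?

Prior odds = 0.265/0.735 = 53/147.
Likelihood ratio per clean identity check = 1/3.
Target odds = 1/99.
Need (53/147) × (1/3)ⁿ ≤ 1/99, i.e. (1/3)ⁿ ≤ 49/1749.
(1/3)³ = 1/27 is still above 49/1749 but (1/3)⁴ = 1/81 is at or below it, so n = 4.

4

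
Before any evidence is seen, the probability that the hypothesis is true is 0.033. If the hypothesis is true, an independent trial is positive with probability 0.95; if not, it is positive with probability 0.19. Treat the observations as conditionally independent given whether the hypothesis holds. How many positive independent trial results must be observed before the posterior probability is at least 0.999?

7

Prior odds: 0.033 ÷ 0.967 = 33/967.
Likelihood ratio of a positive = 0.95/0.19 = 5.
Target odds: 0.999 ÷ 0.001 = 999.
Need (33/967) × 5ⁿ ≥ 999, i.e. 5ⁿ ≥ 322011/11.
5⁶ = 15625 falls short of 322011/11 but 5⁷ = 78125 reaches it, so n = 7.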